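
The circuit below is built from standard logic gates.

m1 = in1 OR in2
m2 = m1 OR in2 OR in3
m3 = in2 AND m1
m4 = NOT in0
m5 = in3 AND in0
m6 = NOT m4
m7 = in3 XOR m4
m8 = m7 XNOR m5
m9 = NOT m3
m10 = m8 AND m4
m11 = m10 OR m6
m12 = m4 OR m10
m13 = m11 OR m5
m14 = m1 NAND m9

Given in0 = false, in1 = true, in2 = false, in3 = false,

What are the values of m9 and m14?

m1 = in1 OR in2 = true OR false = true
m3 = in2 AND m1 = false AND true = false
m9 = NOT m3 = NOT false = true
m14 = m1 NAND m9 = true NAND true = false

m9 = true  m14 = false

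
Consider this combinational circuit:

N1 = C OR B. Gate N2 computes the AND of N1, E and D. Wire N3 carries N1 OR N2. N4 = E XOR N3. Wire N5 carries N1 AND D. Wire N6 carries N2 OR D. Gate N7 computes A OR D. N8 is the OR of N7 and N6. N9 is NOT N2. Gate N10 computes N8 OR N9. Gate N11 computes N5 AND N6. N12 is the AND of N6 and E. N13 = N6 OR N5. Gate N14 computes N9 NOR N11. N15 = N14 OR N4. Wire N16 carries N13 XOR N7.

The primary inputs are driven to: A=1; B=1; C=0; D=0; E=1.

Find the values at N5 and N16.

N1 = C OR B = 0 OR 1 = 1
N2 = N1 AND E AND D = 1 AND 1 AND 0 = 0
N5 = N1 AND D = 1 AND 0 = 0
N6 = N2 OR D = 0 OR 0 = 0
N7 = A OR D = 1 OR 0 = 1
N13 = N6 OR N5 = 0 OR 0 = 0
N16 = N13 XOR N7 = 0 XOR 1 = 1

N5 = 0, N16 = 1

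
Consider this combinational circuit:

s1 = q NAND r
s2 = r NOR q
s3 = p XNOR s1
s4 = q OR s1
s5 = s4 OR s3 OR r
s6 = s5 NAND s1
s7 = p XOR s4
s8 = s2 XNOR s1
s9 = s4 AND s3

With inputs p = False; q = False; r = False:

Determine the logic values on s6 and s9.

s1 = q NAND r = False NAND False = True
s3 = p XNOR s1 = False XNOR True = False
s4 = q OR s1 = False OR True = True
s5 = s4 OR s3 OR r = True OR False OR False = True
s6 = s5 NAND s1 = True NAND True = False
s9 = s4 AND s3 = True AND False = False

s6 = False, s9 = False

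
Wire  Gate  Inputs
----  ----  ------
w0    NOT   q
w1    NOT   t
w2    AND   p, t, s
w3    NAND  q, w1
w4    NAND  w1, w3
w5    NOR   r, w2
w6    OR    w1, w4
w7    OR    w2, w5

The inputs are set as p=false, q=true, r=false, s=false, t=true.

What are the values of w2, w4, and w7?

w2 = false, w4 = true, w7 = true

w1 = NOT t = NOT true = false
w2 = p AND t AND s = false AND true AND false = false
w3 = q NAND w1 = true NAND false = true
w4 = w1 NAND w3 = false NAND true = true
w5 = r NOR w2 = false NOR false = true
w7 = w2 OR w5 = false OR true = true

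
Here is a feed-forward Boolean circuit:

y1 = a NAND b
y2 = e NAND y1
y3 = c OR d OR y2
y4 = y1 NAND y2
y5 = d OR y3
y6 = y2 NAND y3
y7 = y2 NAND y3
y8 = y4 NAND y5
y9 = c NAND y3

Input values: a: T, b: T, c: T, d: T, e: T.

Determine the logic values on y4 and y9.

y1 = a NAND b = T NAND T = F
y2 = e NAND y1 = T NAND F = T
y3 = c OR d OR y2 = T OR T OR T = T
y4 = y1 NAND y2 = F NAND T = T
y9 = c NAND y3 = T NAND T = F

y4 = T, y9 = F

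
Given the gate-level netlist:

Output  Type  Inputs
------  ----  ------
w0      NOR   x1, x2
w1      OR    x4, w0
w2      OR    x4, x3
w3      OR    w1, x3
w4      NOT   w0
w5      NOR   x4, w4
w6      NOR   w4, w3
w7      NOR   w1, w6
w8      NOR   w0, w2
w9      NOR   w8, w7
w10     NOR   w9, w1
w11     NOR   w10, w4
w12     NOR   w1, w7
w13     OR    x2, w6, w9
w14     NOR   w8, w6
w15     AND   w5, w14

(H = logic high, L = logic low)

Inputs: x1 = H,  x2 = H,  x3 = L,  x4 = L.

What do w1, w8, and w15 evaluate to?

w0 = x1 NOR x2 = H NOR H = L
w1 = x4 OR w0 = L OR L = L
w2 = x4 OR x3 = L OR L = L
w3 = w1 OR x3 = L OR L = L
w4 = NOT w0 = NOT L = H
w5 = x4 NOR w4 = L NOR H = L
w6 = w4 NOR w3 = H NOR L = L
w8 = w0 NOR w2 = L NOR L = H
w14 = w8 NOR w6 = H NOR L = L
w15 = w5 AND w14 = L AND L = L

w1 = L, w8 = H, w15 = L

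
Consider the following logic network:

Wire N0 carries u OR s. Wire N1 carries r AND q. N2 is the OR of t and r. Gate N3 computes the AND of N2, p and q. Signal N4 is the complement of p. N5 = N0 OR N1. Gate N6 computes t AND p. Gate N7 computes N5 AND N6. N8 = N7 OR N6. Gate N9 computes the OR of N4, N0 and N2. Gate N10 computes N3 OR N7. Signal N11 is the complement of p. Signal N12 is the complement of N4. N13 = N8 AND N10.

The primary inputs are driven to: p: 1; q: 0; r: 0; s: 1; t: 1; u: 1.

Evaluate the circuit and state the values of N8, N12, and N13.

N0 = u OR s = 1 OR 1 = 1
N1 = r AND q = 0 AND 0 = 0
N2 = t OR r = 1 OR 0 = 1
N3 = N2 AND p AND q = 1 AND 1 AND 0 = 0
N4 = NOT p = NOT 1 = 0
N5 = N0 OR N1 = 1 OR 0 = 1
N6 = t AND p = 1 AND 1 = 1
N7 = N5 AND N6 = 1 AND 1 = 1
N8 = N7 OR N6 = 1 OR 1 = 1
N10 = N3 OR N7 = 0 OR 1 = 1
N12 = NOT N4 = NOT 0 = 1
N13 = N8 AND N10 = 1 AND 1 = 1

N8 = 1, N12 = 1, N13 = 1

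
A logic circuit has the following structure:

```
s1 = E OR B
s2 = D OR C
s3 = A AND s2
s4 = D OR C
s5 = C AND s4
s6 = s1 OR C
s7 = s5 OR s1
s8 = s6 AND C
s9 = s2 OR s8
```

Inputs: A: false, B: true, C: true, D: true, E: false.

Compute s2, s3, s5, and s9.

s2 = true, s3 = false, s5 = true, s9 = true

s1 = E OR B = false OR true = true
s2 = D OR C = true OR true = true
s3 = A AND s2 = false AND true = false
s4 = D OR C = true OR true = true
s5 = C AND s4 = true AND true = true
s6 = s1 OR C = true OR true = true
s8 = s6 AND C = true AND true = true
s9 = s2 OR s8 = true OR true = true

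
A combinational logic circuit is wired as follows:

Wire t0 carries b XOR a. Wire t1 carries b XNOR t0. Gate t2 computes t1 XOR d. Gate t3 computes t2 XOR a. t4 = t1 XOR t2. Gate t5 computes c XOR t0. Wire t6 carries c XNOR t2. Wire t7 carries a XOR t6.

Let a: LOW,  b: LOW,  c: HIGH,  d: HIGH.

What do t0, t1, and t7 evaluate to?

t0 = LOW, t1 = HIGH, t7 = LOW

t0 = b XOR a = LOW XOR LOW = LOW
t1 = b XNOR t0 = LOW XNOR LOW = HIGH
t2 = t1 XOR d = HIGH XOR HIGH = LOW
t6 = c XNOR t2 = HIGH XNOR LOW = LOW
t7 = a XOR t6 = LOW XOR LOW = LOW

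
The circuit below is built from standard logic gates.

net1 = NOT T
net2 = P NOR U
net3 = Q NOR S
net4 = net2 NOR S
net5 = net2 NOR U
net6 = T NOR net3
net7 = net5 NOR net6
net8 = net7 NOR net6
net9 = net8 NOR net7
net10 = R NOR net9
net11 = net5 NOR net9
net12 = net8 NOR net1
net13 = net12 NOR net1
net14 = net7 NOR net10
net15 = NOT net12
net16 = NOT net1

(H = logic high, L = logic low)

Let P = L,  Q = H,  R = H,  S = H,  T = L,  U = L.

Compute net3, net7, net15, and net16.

net3 = L; net7 = L; net15 = H; net16 = L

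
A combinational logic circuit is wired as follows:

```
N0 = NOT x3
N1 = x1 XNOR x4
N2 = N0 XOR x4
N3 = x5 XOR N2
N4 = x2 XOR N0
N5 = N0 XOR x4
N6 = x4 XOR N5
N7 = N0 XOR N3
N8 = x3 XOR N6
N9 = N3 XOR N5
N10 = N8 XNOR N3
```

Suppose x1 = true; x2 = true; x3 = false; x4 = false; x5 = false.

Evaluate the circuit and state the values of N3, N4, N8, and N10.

N3 = true; N4 = false; N8 = true; N10 = true

N0 = NOT x3 = NOT false = true
N2 = N0 XOR x4 = true XOR false = true
N3 = x5 XOR N2 = false XOR true = true
N4 = x2 XOR N0 = true XOR true = false
N5 = N0 XOR x4 = true XOR false = true
N6 = x4 XOR N5 = false XOR true = true
N8 = x3 XOR N6 = false XOR true = true
N10 = N8 XNOR N3 = true XNOR true = true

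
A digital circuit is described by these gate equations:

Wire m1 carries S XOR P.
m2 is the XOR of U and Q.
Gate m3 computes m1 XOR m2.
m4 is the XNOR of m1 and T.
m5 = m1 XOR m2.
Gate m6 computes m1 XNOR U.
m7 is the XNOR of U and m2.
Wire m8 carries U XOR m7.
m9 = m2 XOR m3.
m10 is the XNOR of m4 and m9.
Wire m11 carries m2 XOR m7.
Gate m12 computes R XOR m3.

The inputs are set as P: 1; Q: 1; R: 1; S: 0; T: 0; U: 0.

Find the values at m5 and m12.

m5 = 0  m12 = 1

m1 = S XOR P = 0 XOR 1 = 1
m2 = U XOR Q = 0 XOR 1 = 1
m3 = m1 XOR m2 = 1 XOR 1 = 0
m5 = m1 XOR m2 = 1 XOR 1 = 0
m12 = R XOR m3 = 1 XOR 0 = 1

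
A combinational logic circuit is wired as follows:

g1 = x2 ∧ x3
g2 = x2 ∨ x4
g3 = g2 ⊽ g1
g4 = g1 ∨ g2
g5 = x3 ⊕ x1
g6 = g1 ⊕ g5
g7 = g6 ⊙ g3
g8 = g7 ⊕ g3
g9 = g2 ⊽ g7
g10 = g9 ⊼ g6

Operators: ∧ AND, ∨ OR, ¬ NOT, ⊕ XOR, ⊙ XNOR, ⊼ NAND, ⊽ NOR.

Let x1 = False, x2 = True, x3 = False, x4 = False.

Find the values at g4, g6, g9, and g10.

g1 = x2 AND x3 = True AND False = False
g2 = x2 OR x4 = True OR False = True
g3 = g2 NOR g1 = True NOR False = False
g4 = g1 OR g2 = False OR True = True
g5 = x3 XOR x1 = False XOR False = False
g6 = g1 XOR g5 = False XOR False = False
g7 = g6 XNOR g3 = False XNOR False = True
g9 = g2 NOR g7 = True NOR True = False
g10 = g9 NAND g6 = False NAND False = True

g4 = True, g6 = False, g9 = False, g10 = True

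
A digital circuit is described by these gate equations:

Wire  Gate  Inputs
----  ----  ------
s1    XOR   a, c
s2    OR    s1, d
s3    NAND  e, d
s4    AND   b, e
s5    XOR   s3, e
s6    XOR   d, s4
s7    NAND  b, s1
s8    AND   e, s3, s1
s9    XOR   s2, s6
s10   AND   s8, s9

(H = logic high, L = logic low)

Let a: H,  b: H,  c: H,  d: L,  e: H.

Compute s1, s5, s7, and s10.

s1 = a XOR c = H XOR H = L
s2 = s1 OR d = L OR L = L
s3 = e NAND d = H NAND L = H
s4 = b AND e = H AND H = H
s5 = s3 XOR e = H XOR H = L
s6 = d XOR s4 = L XOR H = H
s7 = b NAND s1 = H NAND L = H
s8 = e AND s3 AND s1 = H AND H AND L = L
s9 = s2 XOR s6 = L XOR H = H
s10 = s8 AND s9 = L AND H = L

s1 = L; s5 = L; s7 = H; s10 = L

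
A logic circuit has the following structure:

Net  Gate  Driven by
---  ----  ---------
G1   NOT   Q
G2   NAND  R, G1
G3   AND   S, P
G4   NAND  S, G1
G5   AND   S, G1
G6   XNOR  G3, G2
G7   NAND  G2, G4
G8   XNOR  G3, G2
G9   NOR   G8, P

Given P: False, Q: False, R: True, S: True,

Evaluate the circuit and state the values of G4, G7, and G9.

G4 = False, G7 = True, G9 = False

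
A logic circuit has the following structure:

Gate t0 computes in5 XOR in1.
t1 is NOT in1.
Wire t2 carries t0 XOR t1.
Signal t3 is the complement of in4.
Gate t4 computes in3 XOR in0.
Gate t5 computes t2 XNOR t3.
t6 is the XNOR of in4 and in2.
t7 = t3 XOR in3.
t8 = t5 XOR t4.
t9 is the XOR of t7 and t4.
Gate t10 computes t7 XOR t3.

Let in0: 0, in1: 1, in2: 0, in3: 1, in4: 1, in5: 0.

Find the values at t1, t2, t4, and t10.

t1 = 0, t2 = 1, t4 = 1, t10 = 1

t0 = in5 XOR in1 = 0 XOR 1 = 1
t1 = NOT in1 = NOT 1 = 0
t2 = t0 XOR t1 = 1 XOR 0 = 1
t3 = NOT in4 = NOT 1 = 0
t4 = in3 XOR in0 = 1 XOR 0 = 1
t7 = t3 XOR in3 = 0 XOR 1 = 1
t10 = t7 XOR t3 = 1 XOR 0 = 1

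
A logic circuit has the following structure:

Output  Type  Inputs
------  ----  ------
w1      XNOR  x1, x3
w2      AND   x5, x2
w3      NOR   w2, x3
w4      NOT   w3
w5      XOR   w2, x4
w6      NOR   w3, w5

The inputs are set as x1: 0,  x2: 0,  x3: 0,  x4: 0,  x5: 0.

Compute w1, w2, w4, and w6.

w1 = x1 XNOR x3 = 0 XNOR 0 = 1
w2 = x5 AND x2 = 0 AND 0 = 0
w3 = w2 NOR x3 = 0 NOR 0 = 1
w4 = NOT w3 = NOT 1 = 0
w5 = w2 XOR x4 = 0 XOR 0 = 0
w6 = w3 NOR w5 = 1 NOR 0 = 0

w1 = 1, w2 = 0, w4 = 0, w6 = 0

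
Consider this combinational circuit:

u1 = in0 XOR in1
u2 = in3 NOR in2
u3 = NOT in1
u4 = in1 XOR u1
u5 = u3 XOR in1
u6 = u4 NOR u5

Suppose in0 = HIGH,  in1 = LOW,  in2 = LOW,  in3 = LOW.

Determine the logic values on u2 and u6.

u2 = HIGH, u6 = LOW

u1 = in0 XOR in1 = HIGH XOR LOW = HIGH
u2 = in3 NOR in2 = LOW NOR LOW = HIGH
u3 = NOT in1 = NOT LOW = HIGH
u4 = in1 XOR u1 = LOW XOR HIGH = HIGH
u5 = u3 XOR in1 = HIGH XOR LOW = HIGH
u6 = u4 NOR u5 = HIGH NOR HIGH = LOW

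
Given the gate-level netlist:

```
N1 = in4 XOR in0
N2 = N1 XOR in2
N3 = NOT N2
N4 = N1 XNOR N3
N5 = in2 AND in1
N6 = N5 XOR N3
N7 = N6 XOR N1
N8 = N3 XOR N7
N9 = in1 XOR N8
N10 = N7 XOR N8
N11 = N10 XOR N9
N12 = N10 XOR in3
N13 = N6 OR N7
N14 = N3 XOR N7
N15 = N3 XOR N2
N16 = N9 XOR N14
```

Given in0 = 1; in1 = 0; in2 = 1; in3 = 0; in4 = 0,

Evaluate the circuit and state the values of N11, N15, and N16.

N11 = 0  N15 = 1  N16 = 0

N1 = in4 XOR in0 = 0 XOR 1 = 1
N2 = N1 XOR in2 = 1 XOR 1 = 0
N3 = NOT N2 = NOT 0 = 1
N5 = in2 AND in1 = 1 AND 0 = 0
N6 = N5 XOR N3 = 0 XOR 1 = 1
N7 = N6 XOR N1 = 1 XOR 1 = 0
N8 = N3 XOR N7 = 1 XOR 0 = 1
N9 = in1 XOR N8 = 0 XOR 1 = 1
N10 = N7 XOR N8 = 0 XOR 1 = 1
N11 = N10 XOR N9 = 1 XOR 1 = 0
N14 = N3 XOR N7 = 1 XOR 0 = 1
N15 = N3 XOR N2 = 1 XOR 0 = 1
N16 = N9 XOR N14 = 1 XOR 1 = 0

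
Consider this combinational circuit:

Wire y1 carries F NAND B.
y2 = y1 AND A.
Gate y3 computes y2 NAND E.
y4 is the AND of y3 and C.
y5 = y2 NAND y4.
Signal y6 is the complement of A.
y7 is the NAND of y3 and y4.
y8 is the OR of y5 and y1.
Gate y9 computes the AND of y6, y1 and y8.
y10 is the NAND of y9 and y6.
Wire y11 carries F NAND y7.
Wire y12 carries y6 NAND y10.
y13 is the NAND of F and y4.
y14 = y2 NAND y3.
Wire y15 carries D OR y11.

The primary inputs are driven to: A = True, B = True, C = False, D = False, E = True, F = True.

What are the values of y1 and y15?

y1 = False  y15 = False

y1 = F NAND B = True NAND True = False
y2 = y1 AND A = False AND True = False
y3 = y2 NAND E = False NAND True = True
y4 = y3 AND C = True AND False = False
y7 = y3 NAND y4 = True NAND False = True
y11 = F NAND y7 = True NAND True = False
y15 = D OR y11 = False OR False = False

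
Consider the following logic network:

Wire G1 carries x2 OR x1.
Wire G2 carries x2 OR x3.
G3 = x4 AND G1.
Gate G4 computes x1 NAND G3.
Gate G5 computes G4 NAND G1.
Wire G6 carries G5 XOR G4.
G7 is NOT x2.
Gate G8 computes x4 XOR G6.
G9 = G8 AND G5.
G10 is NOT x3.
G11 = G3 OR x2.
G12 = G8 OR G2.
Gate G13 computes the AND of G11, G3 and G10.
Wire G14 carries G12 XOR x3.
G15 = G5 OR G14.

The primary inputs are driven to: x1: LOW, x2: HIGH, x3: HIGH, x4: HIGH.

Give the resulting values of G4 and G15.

G4 = HIGH  G15 = LOW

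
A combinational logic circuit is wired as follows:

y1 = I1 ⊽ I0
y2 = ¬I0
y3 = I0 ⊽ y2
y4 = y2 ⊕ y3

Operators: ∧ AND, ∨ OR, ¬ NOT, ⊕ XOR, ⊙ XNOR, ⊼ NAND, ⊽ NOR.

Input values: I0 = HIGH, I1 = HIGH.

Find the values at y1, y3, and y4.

y1 = I1 NOR I0 = HIGH NOR HIGH = LOW
y2 = NOT I0 = NOT HIGH = LOW
y3 = I0 NOR y2 = HIGH NOR LOW = LOW
y4 = y2 XOR y3 = LOW XOR LOW = LOW

y1 = LOW; y3 = LOW; y4 = LOW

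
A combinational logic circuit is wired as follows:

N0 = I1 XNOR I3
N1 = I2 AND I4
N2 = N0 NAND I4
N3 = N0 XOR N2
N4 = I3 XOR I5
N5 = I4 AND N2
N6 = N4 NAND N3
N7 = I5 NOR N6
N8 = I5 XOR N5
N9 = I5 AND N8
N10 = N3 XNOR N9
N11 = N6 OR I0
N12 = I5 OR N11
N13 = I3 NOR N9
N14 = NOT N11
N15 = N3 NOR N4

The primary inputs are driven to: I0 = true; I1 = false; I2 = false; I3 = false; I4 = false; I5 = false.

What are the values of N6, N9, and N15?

N0 = I1 XNOR I3 = false XNOR false = true
N2 = N0 NAND I4 = true NAND false = true
N3 = N0 XOR N2 = true XOR true = false
N4 = I3 XOR I5 = false XOR false = false
N5 = I4 AND N2 = false AND true = false
N6 = N4 NAND N3 = false NAND false = true
N8 = I5 XOR N5 = false XOR false = false
N9 = I5 AND N8 = false AND false = false
N15 = N3 NOR N4 = false NOR false = true

N6 = true  N9 = false  N15 = true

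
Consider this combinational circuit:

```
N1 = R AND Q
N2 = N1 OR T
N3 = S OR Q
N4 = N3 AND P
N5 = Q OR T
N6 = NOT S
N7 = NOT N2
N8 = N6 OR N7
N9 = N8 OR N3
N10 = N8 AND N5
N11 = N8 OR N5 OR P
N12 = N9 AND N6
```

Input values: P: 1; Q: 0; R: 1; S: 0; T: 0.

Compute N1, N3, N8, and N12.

N1 = 0, N3 = 0, N8 = 1, N12 = 1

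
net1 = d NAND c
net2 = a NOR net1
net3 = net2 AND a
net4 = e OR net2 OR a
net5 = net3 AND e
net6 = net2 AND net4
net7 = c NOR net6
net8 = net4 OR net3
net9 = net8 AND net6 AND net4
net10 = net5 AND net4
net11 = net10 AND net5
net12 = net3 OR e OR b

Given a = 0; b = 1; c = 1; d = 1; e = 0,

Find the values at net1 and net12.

net1 = 0, net12 = 1

net1 = d NAND c = 1 NAND 1 = 0
net2 = a NOR net1 = 0 NOR 0 = 1
net3 = net2 AND a = 1 AND 0 = 0
net12 = net3 OR e OR b = 0 OR 0 OR 1 = 1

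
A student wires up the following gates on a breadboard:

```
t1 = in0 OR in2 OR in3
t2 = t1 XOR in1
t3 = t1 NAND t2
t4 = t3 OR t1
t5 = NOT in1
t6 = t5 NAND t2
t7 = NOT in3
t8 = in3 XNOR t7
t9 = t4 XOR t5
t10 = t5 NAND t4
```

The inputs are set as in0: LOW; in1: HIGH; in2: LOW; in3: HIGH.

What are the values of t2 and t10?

t2 = LOW; t10 = HIGH

t1 = in0 OR in2 OR in3 = LOW OR LOW OR HIGH = HIGH
t2 = t1 XOR in1 = HIGH XOR HIGH = LOW
t3 = t1 NAND t2 = HIGH NAND LOW = HIGH
t4 = t3 OR t1 = HIGH OR HIGH = HIGH
t5 = NOT in1 = NOT HIGH = LOW
t10 = t5 NAND t4 = LOW NAND HIGH = HIGH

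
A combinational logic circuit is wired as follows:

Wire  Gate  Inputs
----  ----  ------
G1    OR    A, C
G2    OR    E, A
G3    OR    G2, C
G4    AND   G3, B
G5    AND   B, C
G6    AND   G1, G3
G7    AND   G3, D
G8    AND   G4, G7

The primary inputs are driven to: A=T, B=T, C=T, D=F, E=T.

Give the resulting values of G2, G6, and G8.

G1 = A OR C = T OR T = T
G2 = E OR A = T OR T = T
G3 = G2 OR C = T OR T = T
G4 = G3 AND B = T AND T = T
G6 = G1 AND G3 = T AND T = T
G7 = G3 AND D = T AND F = F
G8 = G4 AND G7 = T AND F = F

G2 = T; G6 = T; G8 = F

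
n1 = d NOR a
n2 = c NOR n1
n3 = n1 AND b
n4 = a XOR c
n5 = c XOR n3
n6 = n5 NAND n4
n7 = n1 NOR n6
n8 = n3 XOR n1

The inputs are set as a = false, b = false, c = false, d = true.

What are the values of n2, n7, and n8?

n1 = d NOR a = true NOR false = false
n2 = c NOR n1 = false NOR false = true
n3 = n1 AND b = false AND false = false
n4 = a XOR c = false XOR false = false
n5 = c XOR n3 = false XOR false = false
n6 = n5 NAND n4 = false NAND false = true
n7 = n1 NOR n6 = false NOR true = false
n8 = n3 XOR n1 = false XOR false = false

n2 = true  n7 = false  n8 = false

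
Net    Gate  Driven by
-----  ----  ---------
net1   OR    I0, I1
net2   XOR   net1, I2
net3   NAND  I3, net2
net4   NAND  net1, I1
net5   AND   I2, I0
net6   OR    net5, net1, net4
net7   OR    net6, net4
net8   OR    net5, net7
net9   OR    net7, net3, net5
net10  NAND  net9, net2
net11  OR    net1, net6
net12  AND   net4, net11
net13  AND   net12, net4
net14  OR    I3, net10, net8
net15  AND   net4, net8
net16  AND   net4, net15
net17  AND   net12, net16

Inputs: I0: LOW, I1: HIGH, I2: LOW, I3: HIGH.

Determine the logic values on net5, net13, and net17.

net1 = I0 OR I1 = LOW OR HIGH = HIGH
net4 = net1 NAND I1 = HIGH NAND HIGH = LOW
net5 = I2 AND I0 = LOW AND LOW = LOW
net6 = net5 OR net1 OR net4 = LOW OR HIGH OR LOW = HIGH
net7 = net6 OR net4 = HIGH OR LOW = HIGH
net8 = net5 OR net7 = LOW OR HIGH = HIGH
net11 = net1 OR net6 = HIGH OR HIGH = HIGH
net12 = net4 AND net11 = LOW AND HIGH = LOW
net13 = net12 AND net4 = LOW AND LOW = LOW
net15 = net4 AND net8 = LOW AND HIGH = LOW
net16 = net4 AND net15 = LOW AND LOW = LOW
net17 = net12 AND net16 = LOW AND LOW = LOW

net5 = LOW; net13 = LOW; net17 = LOW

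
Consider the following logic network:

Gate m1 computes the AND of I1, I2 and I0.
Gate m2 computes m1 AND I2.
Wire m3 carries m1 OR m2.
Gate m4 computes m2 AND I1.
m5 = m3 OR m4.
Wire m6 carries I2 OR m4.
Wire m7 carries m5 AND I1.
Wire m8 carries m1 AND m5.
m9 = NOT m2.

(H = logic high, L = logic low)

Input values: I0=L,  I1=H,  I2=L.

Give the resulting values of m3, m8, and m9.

m3 = L; m8 = L; m9 = H

m1 = I1 AND I2 AND I0 = H AND L AND L = L
m2 = m1 AND I2 = L AND L = L
m3 = m1 OR m2 = L OR L = L
m4 = m2 AND I1 = L AND H = L
m5 = m3 OR m4 = L OR L = L
m8 = m1 AND m5 = L AND L = L
m9 = NOT m2 = NOT L = H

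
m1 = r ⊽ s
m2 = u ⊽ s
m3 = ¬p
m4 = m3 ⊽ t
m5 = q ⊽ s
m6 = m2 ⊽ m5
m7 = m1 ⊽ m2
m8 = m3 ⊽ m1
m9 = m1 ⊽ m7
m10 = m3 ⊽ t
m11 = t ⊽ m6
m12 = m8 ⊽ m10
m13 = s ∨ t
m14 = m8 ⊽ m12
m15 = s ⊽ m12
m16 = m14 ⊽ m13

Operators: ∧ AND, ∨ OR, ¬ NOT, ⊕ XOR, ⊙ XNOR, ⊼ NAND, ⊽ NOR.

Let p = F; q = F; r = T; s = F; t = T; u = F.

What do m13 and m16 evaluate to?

m13 = T  m16 = F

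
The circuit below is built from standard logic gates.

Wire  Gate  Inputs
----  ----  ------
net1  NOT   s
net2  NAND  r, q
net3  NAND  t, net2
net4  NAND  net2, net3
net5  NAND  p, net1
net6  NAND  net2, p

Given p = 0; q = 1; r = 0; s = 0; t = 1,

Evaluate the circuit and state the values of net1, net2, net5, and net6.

net1 = 1; net2 = 1; net5 = 1; net6 = 1

net1 = NOT s = NOT 0 = 1
net2 = r NAND q = 0 NAND 1 = 1
net5 = p NAND net1 = 0 NAND 1 = 1
net6 = net2 NAND p = 1 NAND 0 = 1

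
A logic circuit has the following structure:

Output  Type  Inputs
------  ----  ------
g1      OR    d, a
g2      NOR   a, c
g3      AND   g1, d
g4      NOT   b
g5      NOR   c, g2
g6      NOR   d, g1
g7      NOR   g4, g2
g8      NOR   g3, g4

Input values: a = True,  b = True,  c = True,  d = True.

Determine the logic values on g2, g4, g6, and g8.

g2 = False, g4 = False, g6 = False, g8 = False

g1 = d OR a = True OR True = True
g2 = a NOR c = True NOR True = False
g3 = g1 AND d = True AND True = True
g4 = NOT b = NOT True = False
g6 = d NOR g1 = True NOR True = False
g8 = g3 NOR g4 = True NOR False = False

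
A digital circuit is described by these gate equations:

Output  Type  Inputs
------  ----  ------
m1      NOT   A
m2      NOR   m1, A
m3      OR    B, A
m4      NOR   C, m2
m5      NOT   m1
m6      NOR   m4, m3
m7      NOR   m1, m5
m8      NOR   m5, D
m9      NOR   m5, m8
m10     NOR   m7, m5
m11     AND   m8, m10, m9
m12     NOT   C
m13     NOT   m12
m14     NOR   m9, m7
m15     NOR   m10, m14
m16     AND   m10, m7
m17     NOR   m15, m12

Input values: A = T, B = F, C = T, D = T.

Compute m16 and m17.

m16 = F, m17 = T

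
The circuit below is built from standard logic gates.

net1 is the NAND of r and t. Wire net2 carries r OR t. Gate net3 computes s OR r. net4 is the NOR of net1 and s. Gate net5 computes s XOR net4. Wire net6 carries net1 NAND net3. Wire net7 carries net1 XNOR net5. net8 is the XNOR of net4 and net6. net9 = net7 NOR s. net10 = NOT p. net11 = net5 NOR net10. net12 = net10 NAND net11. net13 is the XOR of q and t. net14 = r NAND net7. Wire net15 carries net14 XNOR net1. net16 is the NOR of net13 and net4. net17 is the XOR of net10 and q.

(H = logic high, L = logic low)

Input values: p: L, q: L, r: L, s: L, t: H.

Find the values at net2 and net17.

net2 = H, net17 = H

net2 = r OR t = L OR H = H
net10 = NOT p = NOT L = H
net17 = net10 XOR q = H XOR L = H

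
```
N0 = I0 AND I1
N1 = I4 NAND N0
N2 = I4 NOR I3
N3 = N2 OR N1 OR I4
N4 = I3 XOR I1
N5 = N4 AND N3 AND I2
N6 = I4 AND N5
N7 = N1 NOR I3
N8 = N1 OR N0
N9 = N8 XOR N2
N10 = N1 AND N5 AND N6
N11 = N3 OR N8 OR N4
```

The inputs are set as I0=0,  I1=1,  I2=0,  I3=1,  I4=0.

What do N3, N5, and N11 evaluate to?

N0 = I0 AND I1 = 0 AND 1 = 0
N1 = I4 NAND N0 = 0 NAND 0 = 1
N2 = I4 NOR I3 = 0 NOR 1 = 0
N3 = N2 OR N1 OR I4 = 0 OR 1 OR 0 = 1
N4 = I3 XOR I1 = 1 XOR 1 = 0
N5 = N4 AND N3 AND I2 = 0 AND 1 AND 0 = 0
N8 = N1 OR N0 = 1 OR 0 = 1
N11 = N3 OR N8 OR N4 = 1 OR 1 OR 0 = 1

N3 = 1, N5 = 0, N11 = 1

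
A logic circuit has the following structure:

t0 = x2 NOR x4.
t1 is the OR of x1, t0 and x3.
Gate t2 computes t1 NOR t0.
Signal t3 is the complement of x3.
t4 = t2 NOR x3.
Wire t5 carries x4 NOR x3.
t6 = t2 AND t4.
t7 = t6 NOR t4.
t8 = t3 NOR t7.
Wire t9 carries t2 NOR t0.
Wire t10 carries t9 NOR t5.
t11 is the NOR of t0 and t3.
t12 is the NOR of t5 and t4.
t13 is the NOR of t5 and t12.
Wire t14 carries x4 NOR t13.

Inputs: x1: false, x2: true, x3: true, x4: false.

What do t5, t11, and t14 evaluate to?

t0 = x2 NOR x4 = true NOR false = false
t1 = x1 OR t0 OR x3 = false OR false OR true = true
t2 = t1 NOR t0 = true NOR false = false
t3 = NOT x3 = NOT true = false
t4 = t2 NOR x3 = false NOR true = false
t5 = x4 NOR x3 = false NOR true = false
t11 = t0 NOR t3 = false NOR false = true
t12 = t5 NOR t4 = false NOR false = true
t13 = t5 NOR t12 = false NOR true = false
t14 = x4 NOR t13 = false NOR false = true

t5 = false; t11 = true; t14 = true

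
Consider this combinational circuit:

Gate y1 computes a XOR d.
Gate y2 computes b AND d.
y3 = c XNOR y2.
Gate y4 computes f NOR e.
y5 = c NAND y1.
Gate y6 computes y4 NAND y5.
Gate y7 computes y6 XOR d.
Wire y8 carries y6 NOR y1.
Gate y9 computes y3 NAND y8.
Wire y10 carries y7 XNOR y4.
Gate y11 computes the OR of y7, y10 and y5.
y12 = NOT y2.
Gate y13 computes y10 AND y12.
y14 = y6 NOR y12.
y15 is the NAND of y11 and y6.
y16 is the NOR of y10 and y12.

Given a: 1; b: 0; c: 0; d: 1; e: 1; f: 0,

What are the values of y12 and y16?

y12 = 1, y16 = 0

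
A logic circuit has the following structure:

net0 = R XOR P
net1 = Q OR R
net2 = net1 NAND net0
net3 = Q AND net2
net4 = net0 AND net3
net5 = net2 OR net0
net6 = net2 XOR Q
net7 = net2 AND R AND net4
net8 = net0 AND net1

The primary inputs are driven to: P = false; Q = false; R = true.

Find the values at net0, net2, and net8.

net0 = R XOR P = true XOR false = true
net1 = Q OR R = false OR true = true
net2 = net1 NAND net0 = true NAND true = false
net8 = net0 AND net1 = true AND true = true

net0 = true, net2 = false, net8 = true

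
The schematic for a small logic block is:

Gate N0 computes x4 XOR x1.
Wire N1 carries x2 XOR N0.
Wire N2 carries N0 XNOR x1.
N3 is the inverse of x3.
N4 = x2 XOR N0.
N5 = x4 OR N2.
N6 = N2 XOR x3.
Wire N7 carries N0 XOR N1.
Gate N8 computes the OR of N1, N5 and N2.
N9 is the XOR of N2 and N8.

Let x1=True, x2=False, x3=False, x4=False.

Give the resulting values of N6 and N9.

N0 = x4 XOR x1 = False XOR True = True
N1 = x2 XOR N0 = False XOR True = True
N2 = N0 XNOR x1 = True XNOR True = True
N5 = x4 OR N2 = False OR True = True
N6 = N2 XOR x3 = True XOR False = True
N8 = N1 OR N5 OR N2 = True OR True OR True = True
N9 = N2 XOR N8 = True XOR True = False

N6 = True  N9 = False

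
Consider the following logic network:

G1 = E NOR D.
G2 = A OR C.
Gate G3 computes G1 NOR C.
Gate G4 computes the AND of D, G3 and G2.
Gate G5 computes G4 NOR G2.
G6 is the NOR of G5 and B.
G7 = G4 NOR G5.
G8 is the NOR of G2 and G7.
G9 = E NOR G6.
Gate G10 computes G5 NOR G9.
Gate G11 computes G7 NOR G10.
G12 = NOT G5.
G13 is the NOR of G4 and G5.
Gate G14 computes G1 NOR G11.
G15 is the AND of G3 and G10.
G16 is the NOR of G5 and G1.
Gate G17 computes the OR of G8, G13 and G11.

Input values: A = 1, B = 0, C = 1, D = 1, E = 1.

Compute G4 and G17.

G1 = E NOR D = 1 NOR 1 = 0
G2 = A OR C = 1 OR 1 = 1
G3 = G1 NOR C = 0 NOR 1 = 0
G4 = D AND G3 AND G2 = 1 AND 0 AND 1 = 0
G5 = G4 NOR G2 = 0 NOR 1 = 0
G6 = G5 NOR B = 0 NOR 0 = 1
G7 = G4 NOR G5 = 0 NOR 0 = 1
G8 = G2 NOR G7 = 1 NOR 1 = 0
G9 = E NOR G6 = 1 NOR 1 = 0
G10 = G5 NOR G9 = 0 NOR 0 = 1
G11 = G7 NOR G10 = 1 NOR 1 = 0
G13 = G4 NOR G5 = 0 NOR 0 = 1
G17 = G8 OR G13 OR G11 = 0 OR 1 OR 0 = 1

G4 = 0, G17 = 1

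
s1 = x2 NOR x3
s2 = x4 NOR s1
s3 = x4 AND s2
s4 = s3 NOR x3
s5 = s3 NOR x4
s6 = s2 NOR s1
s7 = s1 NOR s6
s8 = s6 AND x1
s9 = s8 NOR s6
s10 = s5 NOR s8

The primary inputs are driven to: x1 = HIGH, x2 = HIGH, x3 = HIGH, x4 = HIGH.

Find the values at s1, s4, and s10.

s1 = LOW, s4 = LOW, s10 = LOW

s1 = x2 NOR x3 = HIGH NOR HIGH = LOW
s2 = x4 NOR s1 = HIGH NOR LOW = LOW
s3 = x4 AND s2 = HIGH AND LOW = LOW
s4 = s3 NOR x3 = LOW NOR HIGH = LOW
s5 = s3 NOR x4 = LOW NOR HIGH = LOW
s6 = s2 NOR s1 = LOW NOR LOW = HIGH
s8 = s6 AND x1 = HIGH AND HIGH = HIGH
s10 = s5 NOR s8 = LOW NOR HIGH = LOW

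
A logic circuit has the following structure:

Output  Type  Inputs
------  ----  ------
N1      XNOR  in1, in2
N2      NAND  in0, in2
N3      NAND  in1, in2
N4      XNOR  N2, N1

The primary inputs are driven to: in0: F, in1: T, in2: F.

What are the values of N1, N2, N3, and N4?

N1 = in1 XNOR in2 = T XNOR F = F
N2 = in0 NAND in2 = F NAND F = T
N3 = in1 NAND in2 = T NAND F = T
N4 = N2 XNOR N1 = T XNOR F = F

N1 = F; N2 = T; N3 = T; N4 = F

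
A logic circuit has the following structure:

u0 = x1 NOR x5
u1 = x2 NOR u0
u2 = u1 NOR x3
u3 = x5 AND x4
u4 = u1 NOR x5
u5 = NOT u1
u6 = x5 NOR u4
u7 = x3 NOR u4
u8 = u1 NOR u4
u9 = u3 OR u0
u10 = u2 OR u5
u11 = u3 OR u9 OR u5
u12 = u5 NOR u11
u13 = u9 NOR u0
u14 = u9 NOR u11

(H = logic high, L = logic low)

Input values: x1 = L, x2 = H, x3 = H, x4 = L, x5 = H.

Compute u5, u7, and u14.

u5 = H; u7 = L; u14 = L

u0 = x1 NOR x5 = L NOR H = L
u1 = x2 NOR u0 = H NOR L = L
u3 = x5 AND x4 = H AND L = L
u4 = u1 NOR x5 = L NOR H = L
u5 = NOT u1 = NOT L = H
u7 = x3 NOR u4 = H NOR L = L
u9 = u3 OR u0 = L OR L = L
u11 = u3 OR u9 OR u5 = L OR L OR H = H
u14 = u9 NOR u11 = L NOR H = L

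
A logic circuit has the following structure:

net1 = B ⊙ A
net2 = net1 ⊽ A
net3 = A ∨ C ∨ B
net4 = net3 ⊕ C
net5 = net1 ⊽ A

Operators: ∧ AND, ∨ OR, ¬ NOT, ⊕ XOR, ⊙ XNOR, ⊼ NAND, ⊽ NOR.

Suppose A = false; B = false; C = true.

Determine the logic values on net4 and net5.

net1 = B XNOR A = false XNOR false = true
net3 = A OR C OR B = false OR true OR false = true
net4 = net3 XOR C = true XOR true = false
net5 = net1 NOR A = true NOR false = false

net4 = false, net5 = false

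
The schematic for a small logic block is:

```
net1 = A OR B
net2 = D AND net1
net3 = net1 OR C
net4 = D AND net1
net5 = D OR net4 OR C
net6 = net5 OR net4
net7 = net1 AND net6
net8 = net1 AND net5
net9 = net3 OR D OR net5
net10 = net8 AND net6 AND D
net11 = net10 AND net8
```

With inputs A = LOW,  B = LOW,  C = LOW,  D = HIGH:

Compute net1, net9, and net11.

net1 = A OR B = LOW OR LOW = LOW
net3 = net1 OR C = LOW OR LOW = LOW
net4 = D AND net1 = HIGH AND LOW = LOW
net5 = D OR net4 OR C = HIGH OR LOW OR LOW = HIGH
net6 = net5 OR net4 = HIGH OR LOW = HIGH
net8 = net1 AND net5 = LOW AND HIGH = LOW
net9 = net3 OR D OR net5 = LOW OR HIGH OR HIGH = HIGH
net10 = net8 AND net6 AND D = LOW AND HIGH AND HIGH = LOW
net11 = net10 AND net8 = LOW AND LOW = LOW

net1 = LOW, net9 = HIGH, net11 = LOW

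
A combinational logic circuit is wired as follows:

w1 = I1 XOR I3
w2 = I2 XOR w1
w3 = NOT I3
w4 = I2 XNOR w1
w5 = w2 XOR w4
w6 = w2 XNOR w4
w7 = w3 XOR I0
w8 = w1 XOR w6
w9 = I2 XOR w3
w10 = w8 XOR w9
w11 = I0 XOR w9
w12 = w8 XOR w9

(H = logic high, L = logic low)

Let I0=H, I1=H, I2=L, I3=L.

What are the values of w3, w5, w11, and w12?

w3 = H  w5 = H  w11 = L  w12 = L

w1 = I1 XOR I3 = H XOR L = H
w2 = I2 XOR w1 = L XOR H = H
w3 = NOT I3 = NOT L = H
w4 = I2 XNOR w1 = L XNOR H = L
w5 = w2 XOR w4 = H XOR L = H
w6 = w2 XNOR w4 = H XNOR L = L
w8 = w1 XOR w6 = H XOR L = H
w9 = I2 XOR w3 = L XOR H = H
w11 = I0 XOR w9 = H XOR H = L
w12 = w8 XOR w9 = H XOR H = L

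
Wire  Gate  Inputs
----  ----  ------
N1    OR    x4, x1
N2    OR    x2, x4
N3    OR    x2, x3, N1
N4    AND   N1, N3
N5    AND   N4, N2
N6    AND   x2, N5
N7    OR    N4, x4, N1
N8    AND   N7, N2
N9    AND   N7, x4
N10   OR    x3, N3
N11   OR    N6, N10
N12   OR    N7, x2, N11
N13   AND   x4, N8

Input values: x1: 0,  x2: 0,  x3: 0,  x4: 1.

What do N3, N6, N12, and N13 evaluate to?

N3 = 1  N6 = 0  N12 = 1  N13 = 1

N1 = x4 OR x1 = 1 OR 0 = 1
N2 = x2 OR x4 = 0 OR 1 = 1
N3 = x2 OR x3 OR N1 = 0 OR 0 OR 1 = 1
N4 = N1 AND N3 = 1 AND 1 = 1
N5 = N4 AND N2 = 1 AND 1 = 1
N6 = x2 AND N5 = 0 AND 1 = 0
N7 = N4 OR x4 OR N1 = 1 OR 1 OR 1 = 1
N8 = N7 AND N2 = 1 AND 1 = 1
N10 = x3 OR N3 = 0 OR 1 = 1
N11 = N6 OR N10 = 0 OR 1 = 1
N12 = N7 OR x2 OR N11 = 1 OR 0 OR 1 = 1
N13 = x4 AND N8 = 1 AND 1 = 1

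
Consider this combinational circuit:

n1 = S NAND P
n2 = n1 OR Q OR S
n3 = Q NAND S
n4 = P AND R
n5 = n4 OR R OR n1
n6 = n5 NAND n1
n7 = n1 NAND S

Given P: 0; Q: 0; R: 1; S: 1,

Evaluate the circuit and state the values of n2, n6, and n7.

n2 = 1  n6 = 0  n7 = 0

n1 = S NAND P = 1 NAND 0 = 1
n2 = n1 OR Q OR S = 1 OR 0 OR 1 = 1
n4 = P AND R = 0 AND 1 = 0
n5 = n4 OR R OR n1 = 0 OR 1 OR 1 = 1
n6 = n5 NAND n1 = 1 NAND 1 = 0
n7 = n1 NAND S = 1 NAND 1 = 0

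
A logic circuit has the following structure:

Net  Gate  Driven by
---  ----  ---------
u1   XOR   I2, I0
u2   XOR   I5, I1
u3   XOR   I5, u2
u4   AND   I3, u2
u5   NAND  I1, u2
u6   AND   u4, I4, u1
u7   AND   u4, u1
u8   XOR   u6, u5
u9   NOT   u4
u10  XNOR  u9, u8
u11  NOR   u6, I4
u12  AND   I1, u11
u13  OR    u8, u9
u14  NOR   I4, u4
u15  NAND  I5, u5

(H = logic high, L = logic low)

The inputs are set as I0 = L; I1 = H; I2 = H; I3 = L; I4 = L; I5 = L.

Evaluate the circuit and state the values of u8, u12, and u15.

u8 = L, u12 = H, u15 = H

u1 = I2 XOR I0 = H XOR L = H
u2 = I5 XOR I1 = L XOR H = H
u4 = I3 AND u2 = L AND H = L
u5 = I1 NAND u2 = H NAND H = L
u6 = u4 AND I4 AND u1 = L AND L AND H = L
u8 = u6 XOR u5 = L XOR L = L
u11 = u6 NOR I4 = L NOR L = H
u12 = I1 AND u11 = H AND H = H
u15 = I5 NAND u5 = L NAND L = H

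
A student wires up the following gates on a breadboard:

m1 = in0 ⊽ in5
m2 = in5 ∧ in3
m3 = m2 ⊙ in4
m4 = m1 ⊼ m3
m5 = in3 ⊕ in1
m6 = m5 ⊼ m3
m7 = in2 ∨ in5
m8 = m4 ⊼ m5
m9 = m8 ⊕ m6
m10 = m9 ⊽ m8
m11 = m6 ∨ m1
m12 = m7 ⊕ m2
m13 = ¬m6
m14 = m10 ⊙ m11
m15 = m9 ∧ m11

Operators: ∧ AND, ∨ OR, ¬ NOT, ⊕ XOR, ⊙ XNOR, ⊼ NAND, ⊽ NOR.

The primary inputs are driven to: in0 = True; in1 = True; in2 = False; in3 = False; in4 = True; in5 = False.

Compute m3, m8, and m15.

m1 = in0 NOR in5 = True NOR False = False
m2 = in5 AND in3 = False AND False = False
m3 = m2 XNOR in4 = False XNOR True = False
m4 = m1 NAND m3 = False NAND False = True
m5 = in3 XOR in1 = False XOR True = True
m6 = m5 NAND m3 = True NAND False = True
m8 = m4 NAND m5 = True NAND True = False
m9 = m8 XOR m6 = False XOR True = True
m11 = m6 OR m1 = True OR False = True
m15 = m9 AND m11 = True AND True = True

m3 = False  m8 = False  m15 = True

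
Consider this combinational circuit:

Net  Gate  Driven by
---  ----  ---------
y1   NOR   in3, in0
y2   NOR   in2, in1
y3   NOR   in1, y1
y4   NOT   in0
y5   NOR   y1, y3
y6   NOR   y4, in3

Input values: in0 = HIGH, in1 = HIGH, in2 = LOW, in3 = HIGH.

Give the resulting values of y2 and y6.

y2 = LOW, y6 = LOW

y2 = in2 NOR in1 = LOW NOR HIGH = LOW
y4 = NOT in0 = NOT HIGH = LOW
y6 = y4 NOR in3 = LOW NOR HIGH = LOW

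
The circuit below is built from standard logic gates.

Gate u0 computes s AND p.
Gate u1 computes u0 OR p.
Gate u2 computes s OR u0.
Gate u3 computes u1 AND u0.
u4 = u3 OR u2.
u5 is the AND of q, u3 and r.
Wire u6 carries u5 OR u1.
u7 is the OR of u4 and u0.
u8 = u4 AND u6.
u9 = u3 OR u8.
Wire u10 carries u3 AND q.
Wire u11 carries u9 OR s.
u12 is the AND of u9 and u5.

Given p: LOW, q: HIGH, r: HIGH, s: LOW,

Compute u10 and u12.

u10 = LOW, u12 = LOW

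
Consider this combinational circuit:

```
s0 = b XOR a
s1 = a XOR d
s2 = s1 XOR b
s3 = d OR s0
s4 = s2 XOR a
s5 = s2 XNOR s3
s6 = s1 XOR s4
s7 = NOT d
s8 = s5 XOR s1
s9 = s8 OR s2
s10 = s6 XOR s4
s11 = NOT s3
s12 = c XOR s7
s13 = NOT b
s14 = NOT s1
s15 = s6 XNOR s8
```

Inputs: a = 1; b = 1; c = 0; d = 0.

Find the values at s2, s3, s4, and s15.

s0 = b XOR a = 1 XOR 1 = 0
s1 = a XOR d = 1 XOR 0 = 1
s2 = s1 XOR b = 1 XOR 1 = 0
s3 = d OR s0 = 0 OR 0 = 0
s4 = s2 XOR a = 0 XOR 1 = 1
s5 = s2 XNOR s3 = 0 XNOR 0 = 1
s6 = s1 XOR s4 = 1 XOR 1 = 0
s8 = s5 XOR s1 = 1 XOR 1 = 0
s15 = s6 XNOR s8 = 0 XNOR 0 = 1

s2 = 0; s3 = 0; s4 = 1; s15 = 1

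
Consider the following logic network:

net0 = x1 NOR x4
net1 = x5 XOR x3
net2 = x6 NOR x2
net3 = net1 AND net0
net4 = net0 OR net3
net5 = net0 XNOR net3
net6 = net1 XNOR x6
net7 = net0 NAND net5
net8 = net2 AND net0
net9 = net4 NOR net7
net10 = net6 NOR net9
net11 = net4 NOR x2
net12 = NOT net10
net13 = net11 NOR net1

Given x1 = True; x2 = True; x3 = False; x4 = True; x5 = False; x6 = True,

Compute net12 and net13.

net12 = False; net13 = True

net0 = x1 NOR x4 = True NOR True = False
net1 = x5 XOR x3 = False XOR False = False
net3 = net1 AND net0 = False AND False = False
net4 = net0 OR net3 = False OR False = False
net5 = net0 XNOR net3 = False XNOR False = True
net6 = net1 XNOR x6 = False XNOR True = False
net7 = net0 NAND net5 = False NAND True = True
net9 = net4 NOR net7 = False NOR True = False
net10 = net6 NOR net9 = False NOR False = True
net11 = net4 NOR x2 = False NOR True = False
net12 = NOT net10 = NOT True = False
net13 = net11 NOR net1 = False NOR False = True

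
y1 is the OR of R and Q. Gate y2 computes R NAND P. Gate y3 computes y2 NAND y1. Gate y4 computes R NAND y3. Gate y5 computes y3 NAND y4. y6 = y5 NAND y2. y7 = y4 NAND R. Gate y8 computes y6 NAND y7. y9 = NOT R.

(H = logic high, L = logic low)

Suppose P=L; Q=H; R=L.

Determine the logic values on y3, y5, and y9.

y1 = R OR Q = L OR H = H
y2 = R NAND P = L NAND L = H
y3 = y2 NAND y1 = H NAND H = L
y4 = R NAND y3 = L NAND L = H
y5 = y3 NAND y4 = L NAND H = H
y9 = NOT R = NOT L = H

y3 = L; y5 = H; y9 = H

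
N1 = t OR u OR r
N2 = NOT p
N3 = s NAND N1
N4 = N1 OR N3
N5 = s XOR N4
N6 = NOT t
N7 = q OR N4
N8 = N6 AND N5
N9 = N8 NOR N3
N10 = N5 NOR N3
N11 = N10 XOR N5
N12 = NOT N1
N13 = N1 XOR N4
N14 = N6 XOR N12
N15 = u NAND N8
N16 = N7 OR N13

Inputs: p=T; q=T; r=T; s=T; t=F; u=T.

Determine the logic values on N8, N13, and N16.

N1 = t OR u OR r = F OR T OR T = T
N3 = s NAND N1 = T NAND T = F
N4 = N1 OR N3 = T OR F = T
N5 = s XOR N4 = T XOR T = F
N6 = NOT t = NOT F = T
N7 = q OR N4 = T OR T = T
N8 = N6 AND N5 = T AND F = F
N13 = N1 XOR N4 = T XOR T = F
N16 = N7 OR N13 = T OR F = T

N8 = F  N13 = F  N16 = T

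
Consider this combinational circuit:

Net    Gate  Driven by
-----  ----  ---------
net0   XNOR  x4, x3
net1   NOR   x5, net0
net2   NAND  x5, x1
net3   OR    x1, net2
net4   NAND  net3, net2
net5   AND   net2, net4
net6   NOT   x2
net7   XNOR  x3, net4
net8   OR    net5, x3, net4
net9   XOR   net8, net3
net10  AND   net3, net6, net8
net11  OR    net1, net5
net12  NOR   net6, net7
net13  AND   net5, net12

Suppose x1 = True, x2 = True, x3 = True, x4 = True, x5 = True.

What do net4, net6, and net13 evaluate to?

net4 = True, net6 = False, net13 = False

net2 = x5 NAND x1 = True NAND True = False
net3 = x1 OR net2 = True OR False = True
net4 = net3 NAND net2 = True NAND False = True
net5 = net2 AND net4 = False AND True = False
net6 = NOT x2 = NOT True = False
net7 = x3 XNOR net4 = True XNOR True = True
net12 = net6 NOR net7 = False NOR True = False
net13 = net5 AND net12 = False AND False = False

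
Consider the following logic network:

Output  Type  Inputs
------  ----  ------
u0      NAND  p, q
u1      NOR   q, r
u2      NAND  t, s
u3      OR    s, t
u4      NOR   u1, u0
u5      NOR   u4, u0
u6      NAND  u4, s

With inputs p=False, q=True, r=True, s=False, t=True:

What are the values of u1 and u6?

u0 = p NAND q = False NAND True = True
u1 = q NOR r = True NOR True = False
u4 = u1 NOR u0 = False NOR True = False
u6 = u4 NAND s = False NAND False = True

u1 = False, u6 = True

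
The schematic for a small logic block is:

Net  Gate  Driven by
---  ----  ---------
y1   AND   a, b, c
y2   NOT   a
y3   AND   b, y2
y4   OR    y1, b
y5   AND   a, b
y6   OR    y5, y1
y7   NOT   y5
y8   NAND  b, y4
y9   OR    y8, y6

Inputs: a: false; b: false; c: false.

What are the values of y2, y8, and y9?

y2 = true  y8 = true  y9 = true

y1 = a AND b AND c = false AND false AND false = false
y2 = NOT a = NOT false = true
y4 = y1 OR b = false OR false = false
y5 = a AND b = false AND false = false
y6 = y5 OR y1 = false OR false = false
y8 = b NAND y4 = false NAND false = true
y9 = y8 OR y6 = true OR false = true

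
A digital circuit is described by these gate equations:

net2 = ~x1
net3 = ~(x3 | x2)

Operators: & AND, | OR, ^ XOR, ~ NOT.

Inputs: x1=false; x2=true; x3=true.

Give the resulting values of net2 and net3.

net2 = true, net3 = false

net2 = ~false = true
net3 = ~(true | true) = false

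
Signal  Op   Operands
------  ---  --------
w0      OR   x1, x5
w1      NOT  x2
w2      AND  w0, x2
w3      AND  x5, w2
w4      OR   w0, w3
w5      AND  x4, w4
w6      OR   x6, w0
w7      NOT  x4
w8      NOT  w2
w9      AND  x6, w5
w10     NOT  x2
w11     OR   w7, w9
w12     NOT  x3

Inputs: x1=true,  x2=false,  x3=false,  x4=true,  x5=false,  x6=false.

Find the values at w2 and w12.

w0 = x1 OR x5 = true OR false = true
w2 = w0 AND x2 = true AND false = false
w12 = NOT x3 = NOT false = true

w2 = false, w12 = true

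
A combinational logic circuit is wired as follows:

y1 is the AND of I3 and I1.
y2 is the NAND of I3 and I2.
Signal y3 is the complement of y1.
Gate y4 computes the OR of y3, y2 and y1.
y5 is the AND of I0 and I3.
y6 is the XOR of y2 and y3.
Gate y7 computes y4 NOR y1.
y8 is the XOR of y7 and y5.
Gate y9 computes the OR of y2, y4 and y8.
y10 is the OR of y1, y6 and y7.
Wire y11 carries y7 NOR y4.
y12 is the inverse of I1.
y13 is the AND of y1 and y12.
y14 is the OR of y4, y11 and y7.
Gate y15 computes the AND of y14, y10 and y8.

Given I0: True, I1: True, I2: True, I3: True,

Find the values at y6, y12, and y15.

y6 = False, y12 = False, y15 = True

y1 = I3 AND I1 = True AND True = True
y2 = I3 NAND I2 = True NAND True = False
y3 = NOT y1 = NOT True = False
y4 = y3 OR y2 OR y1 = False OR False OR True = True
y5 = I0 AND I3 = True AND True = True
y6 = y2 XOR y3 = False XOR False = False
y7 = y4 NOR y1 = True NOR True = False
y8 = y7 XOR y5 = False XOR True = True
y10 = y1 OR y6 OR y7 = True OR False OR False = True
y11 = y7 NOR y4 = False NOR True = False
y12 = NOT I1 = NOT True = False
y14 = y4 OR y11 OR y7 = True OR False OR False = True
y15 = y14 AND y10 AND y8 = True AND True AND True = True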